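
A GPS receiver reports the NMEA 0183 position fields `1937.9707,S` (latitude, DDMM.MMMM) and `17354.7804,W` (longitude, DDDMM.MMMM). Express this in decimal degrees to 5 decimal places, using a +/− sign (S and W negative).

-19.63285, -173.91301

Latitude: split at 2 digits → 19° and 37.9707′; 19 + 37.9707/60 = 19.632845
hemisphere S, so the sign is −
Longitude: split at 3 digits → 173° and 54.7804′; 173 + 54.7804/60 = 173.913007
W → negative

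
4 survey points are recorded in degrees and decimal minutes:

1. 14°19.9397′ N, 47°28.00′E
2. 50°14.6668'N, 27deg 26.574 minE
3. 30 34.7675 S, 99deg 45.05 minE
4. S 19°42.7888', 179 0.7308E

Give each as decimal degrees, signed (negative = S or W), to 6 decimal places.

Point 1:
  Latitude: 19.9397′ = 0.332328°; total 14.3323283
  N ⇒ keep positive
  λ: 28′ = 0.466667°; total 47.4666667
  E ⇒ keep positive
Point 2:
  Lat: 50 + 14.6668/60 = 50.2444467
  N ⇒ keep positive
  λ: 27 + 26.574/60 = 27.4429000
  E → positive
Point 3:
  Lat: 34.7675′ = 0.579458°; total 30.5794583
  S ⇒ negate
  λ: 99 + 45.05/60 = 99.7508333
  E ⇒ keep positive
Point 4:
  Lat: 19 + 42.7888/60 = 19.7131467
  S → negative
  λ: 179 + 0.7308/60 = 179.0121800
  E ⇒ keep positive

1. 14.332328, 47.466667
2. 50.244447, 27.442900
3. -30.579458, 99.750833
4. -19.713147, 179.012180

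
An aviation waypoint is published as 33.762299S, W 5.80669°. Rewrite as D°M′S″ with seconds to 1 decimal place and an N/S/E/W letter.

33°45′44.3″ S, 5°48′24.1″ W

φ: whole degrees 33; 45.73794′ → 45′ and 44.276″
λ: 0.806690 × 60 = 48.40140′ → 48′, remainder × 60 = 24.084″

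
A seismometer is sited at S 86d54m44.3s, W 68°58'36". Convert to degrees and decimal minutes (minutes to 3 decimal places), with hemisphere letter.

86° 54.738′ S, 68° 58.600′ W

Lat: 54 + 44.3/60 = 54.73833′
Longitude: 58 + 36/60 = 58.60000′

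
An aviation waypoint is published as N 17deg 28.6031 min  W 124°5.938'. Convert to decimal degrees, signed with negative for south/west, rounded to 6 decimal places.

17.476718, -124.098967

Latitude: 17 + 28.6031/60 = 17.4767183
N → positive
λ: 5.938′ = 0.098967°; total 124.0989667
W ⇒ negate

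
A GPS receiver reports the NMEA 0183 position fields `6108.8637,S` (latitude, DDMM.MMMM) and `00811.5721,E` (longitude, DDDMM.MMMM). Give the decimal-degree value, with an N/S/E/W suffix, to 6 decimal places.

61.147728° S, 8.192868° E

φ: degrees = first 2 digits = 61, minutes = 8.8637; 61 + 8.8637/60 = 61.1477283
λ: split at 3 digits → 008° and 11.5721′; 8 + 11.5721/60 = 8.1928683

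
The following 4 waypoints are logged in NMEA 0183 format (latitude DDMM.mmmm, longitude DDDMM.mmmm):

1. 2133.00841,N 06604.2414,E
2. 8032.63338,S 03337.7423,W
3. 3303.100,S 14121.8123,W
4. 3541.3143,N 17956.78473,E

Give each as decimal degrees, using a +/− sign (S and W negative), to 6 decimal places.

1. 21.550140, 66.070690
2. -80.543890, -33.629038
3. -33.051667, -141.363538
4. 35.688572, 179.946412

Point 1:
  φ: split at 2 digits → 21° and 33.00841′; 21 + 33.00841/60 = 21.5501402
  N ⇒ keep positive
  Lon: split at 3 digits → 066° and 4.2414′; 66 + 4.2414/60 = 66.0706900
  E ⇒ keep positive
Point 2:
  Lat: split at 2 digits → 80° and 32.63338′; 80 + 32.63338/60 = 80.5438897
  S ⇒ negate
  Longitude: split at 3 digits → 033° and 37.7423′; 33 + 37.7423/60 = 33.6290383
  W ⇒ negate
Point 3:
  Latitude: split at 2 digits → 33° and 3.1′; 33 + 3.1/60 = 33.0516667
  S → negative
  Longitude: split at 3 digits → 141° and 21.8123′; 141 + 21.8123/60 = 141.3635383
  W → negative
Point 4:
  Latitude: degrees = first 2 digits = 35, minutes = 41.3143; 35 + 41.3143/60 = 35.6885717
  N → positive
  λ: degrees = first 3 digits = 179, minutes = 56.78473; 179 + 56.78473/60 = 179.9464122
  E → positive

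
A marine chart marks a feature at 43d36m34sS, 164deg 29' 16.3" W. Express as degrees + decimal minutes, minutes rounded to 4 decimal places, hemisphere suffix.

43° 36.5667′ S, 164° 29.2717′ W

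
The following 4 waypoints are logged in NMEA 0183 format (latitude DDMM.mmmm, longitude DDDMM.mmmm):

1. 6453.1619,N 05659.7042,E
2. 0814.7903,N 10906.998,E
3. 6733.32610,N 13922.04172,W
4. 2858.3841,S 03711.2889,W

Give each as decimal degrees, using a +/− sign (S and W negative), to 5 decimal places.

Point 1:
  Lat: degrees = first 2 digits = 64, minutes = 53.1619; 64 + 53.1619/60 = 64.886032
  N ⇒ keep positive
  λ: split at 3 digits → 056° and 59.7042′; 56 + 59.7042/60 = 56.995070
  E ⇒ keep positive
Point 2:
  Lat: split at 2 digits → 08° and 14.7903′; 8 + 14.7903/60 = 8.246505
  N → positive
  Lon: degrees = first 3 digits = 109, minutes = 6.998; 109 + 6.998/60 = 109.116633
  E → positive
Point 3:
  Latitude: split at 2 digits → 67° and 33.3261′; 67 + 33.3261/60 = 67.555435
  N → positive
  λ: split at 3 digits → 139° and 22.04172′; 139 + 22.04172/60 = 139.367362
  hemisphere W, so the sign is −
Point 4:
  φ: split at 2 digits → 28° and 58.3841′; 28 + 58.3841/60 = 28.973068
  S ⇒ negate
  Lon: degrees = first 3 digits = 37, minutes = 11.2889; 37 + 11.2889/60 = 37.188148
  W → negative

1. 64.88603, 56.99507
2. 8.24651, 109.11663
3. 67.55544, -139.36736
4. -28.97307, -37.18815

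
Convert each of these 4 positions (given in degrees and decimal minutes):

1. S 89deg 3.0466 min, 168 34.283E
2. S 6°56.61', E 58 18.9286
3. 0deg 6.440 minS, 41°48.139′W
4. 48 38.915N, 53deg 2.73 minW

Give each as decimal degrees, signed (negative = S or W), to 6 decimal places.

Point 1:
  Latitude: 3.0466′ = 0.050777°; total 89.0507767
  S → negative
  Longitude: 168 + 34.283/60 = 168.5713833
  E → positive
Point 2:
  Latitude: 6 + 56.61/60 = 6.9435000
  hemisphere S, so the sign is −
  Longitude: 18.9286′ = 0.315477°; total 58.3154767
  E → positive
Point 3:
  Lat: 6.44′ = 0.107333°; total 0.1073333
  S → negative
  Lon: 41 + 48.139/60 = 41.8023167
  W ⇒ negate
Point 4:
  Latitude: 48 + 38.915/60 = 48.6485833
  N → positive
  Longitude: 2.73′ = 0.045500°; total 53.0455000
  W ⇒ negate

1. -89.050777, 168.571383
2. -6.943500, 58.315477
3. -0.107333, -41.802317
4. 48.648583, -53.045500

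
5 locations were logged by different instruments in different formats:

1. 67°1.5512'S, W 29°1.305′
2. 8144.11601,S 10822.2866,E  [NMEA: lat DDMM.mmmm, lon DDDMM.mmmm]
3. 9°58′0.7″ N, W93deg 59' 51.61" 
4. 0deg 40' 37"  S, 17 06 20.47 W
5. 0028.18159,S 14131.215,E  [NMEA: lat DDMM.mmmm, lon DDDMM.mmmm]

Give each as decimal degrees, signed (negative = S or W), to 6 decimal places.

1. -67.025853, -29.021750
2. -81.735267, 108.371443
3. 9.966861, -93.997669
4. -0.676944, -17.105686
5. -0.469693, 141.520250

Point 1:
  φ: 1.5512′ = 0.025853°; total 67.0258533
  hemisphere S, so the sign is −
  Longitude: 1.305′ = 0.021750°; total 29.0217500
  hemisphere W, so the sign is −
Point 2:
  Latitude: degrees = first 2 digits = 81, minutes = 44.11601; 81 + 44.11601/60 = 81.7352668
  hemisphere S, so the sign is −
  λ: degrees = first 3 digits = 108, minutes = 22.2866; 108 + 22.2866/60 = 108.3714433
  E ⇒ keep positive
Point 3:
  Latitude: 9° + 58/60 + 0.7/3600 = 9 + 0.966667 + 0.000194 = 9.9668611
  N ⇒ keep positive
  Lon: 93 + 59/60 + 51.61/3600 = 93.9976694
  W ⇒ negate
Point 4:
  Latitude: 40′ + 37″ = 40.61667′; 0 + 40.61667/60 = 0.6769444
  S → negative
  λ: 17 + 6/60 + 20.47/3600 = 17.1056861
  W → negative
Point 5:
  φ: degrees = first 2 digits = 0, minutes = 28.18159; 0 + 28.18159/60 = 0.4696932
  hemisphere S, so the sign is −
  Lon: degrees = first 3 digits = 141, minutes = 31.215; 141 + 31.215/60 = 141.5202500
  E → positive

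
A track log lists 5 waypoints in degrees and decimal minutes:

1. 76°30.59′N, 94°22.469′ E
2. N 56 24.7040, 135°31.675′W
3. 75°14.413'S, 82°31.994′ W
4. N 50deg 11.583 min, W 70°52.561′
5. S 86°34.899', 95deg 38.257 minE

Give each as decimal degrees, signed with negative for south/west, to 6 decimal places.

1. 76.509833, 94.374483
2. 56.411733, -135.527917
3. -75.240217, -82.533233
4. 50.193050, -70.876017
5. -86.581650, 95.637617

Point 1:
  φ: 30.59′ = 0.509833°; total 76.5098333
  N ⇒ keep positive
  Longitude: 94 + 22.469/60 = 94.3744833
  E → positive
Point 2:
  Lat: 24.704′ = 0.411733°; total 56.4117333
  N → positive
  Longitude: 31.675′ = 0.527917°; total 135.5279167
  hemisphere W, so the sign is −
Point 3:
  Latitude: 14.413′ = 0.240217°; total 75.2402167
  hemisphere S, so the sign is −
  Longitude: 31.994′ = 0.533233°; total 82.5332333
  hemisphere W, so the sign is −
Point 4:
  Latitude: 50 + 11.583/60 = 50.1930500
  N ⇒ keep positive
  Longitude: 52.561′ = 0.876017°; total 70.8760167
  W → negative
Point 5:
  Lat: 86 + 34.899/60 = 86.5816500
  S ⇒ negate
  Longitude: 95 + 38.257/60 = 95.6376167
  E → positive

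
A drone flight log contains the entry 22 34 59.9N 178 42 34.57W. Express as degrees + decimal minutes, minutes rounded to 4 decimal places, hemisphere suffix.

Latitude: 34 + 59.9/60 = 34.998333′
Lon: 42 + 34.57/60 = 42.576167′

22° 34.9983′ N, 178° 42.5762′ W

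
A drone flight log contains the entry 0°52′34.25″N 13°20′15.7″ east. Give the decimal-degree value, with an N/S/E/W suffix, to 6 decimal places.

0.876181° N, 13.337694° E

φ: 0° + 52/60 + 34.25/3600 = 0 + 0.866667 + 0.009514 = 0.8761806
Lon: 13° + 20/60 + 15.7/3600 = 13 + 0.333333 + 0.004361 = 13.3376944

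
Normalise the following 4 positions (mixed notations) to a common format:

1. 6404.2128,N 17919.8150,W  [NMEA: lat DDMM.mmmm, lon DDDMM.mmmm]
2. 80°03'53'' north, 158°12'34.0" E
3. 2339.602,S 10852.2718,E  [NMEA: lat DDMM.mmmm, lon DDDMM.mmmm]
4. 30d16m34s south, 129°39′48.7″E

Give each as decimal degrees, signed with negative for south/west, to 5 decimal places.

1. 64.07021, -179.33025
2. 80.06472, 158.20944
3. -23.66003, 108.87120
4. -30.27611, 129.66353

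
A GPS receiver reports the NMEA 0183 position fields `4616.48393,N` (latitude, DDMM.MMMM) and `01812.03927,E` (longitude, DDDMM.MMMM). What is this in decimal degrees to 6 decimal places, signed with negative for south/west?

46.274732, 18.200655

Lat: split at 2 digits → 46° and 16.48393′; 46 + 16.48393/60 = 46.2747322
N → positive
Longitude: split at 3 digits → 018° and 12.03927′; 18 + 12.03927/60 = 18.2006545
E → positive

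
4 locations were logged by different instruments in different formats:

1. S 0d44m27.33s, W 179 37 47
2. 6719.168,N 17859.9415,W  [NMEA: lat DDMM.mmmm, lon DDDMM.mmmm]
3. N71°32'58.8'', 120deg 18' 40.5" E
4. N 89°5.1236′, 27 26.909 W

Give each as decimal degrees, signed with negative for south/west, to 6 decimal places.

1. -0.740925, -179.629722
2. 67.319467, -178.999025
3. 71.549667, 120.311250
4. 89.085393, -27.448483

Point 1:
  Lat: 44′ + 27.33″ = 44.45550′; 0 + 44.45550/60 = 0.7409250
  S ⇒ negate
  Lon: 179° + 37/60 + 47/3600 = 179 + 0.616667 + 0.013056 = 179.6297222
  W → negative
Point 2:
  φ: degrees = first 2 digits = 67, minutes = 19.168; 67 + 19.168/60 = 67.3194667
  N → positive
  λ: split at 3 digits → 178° and 59.9415′; 178 + 59.9415/60 = 178.9990250
  W ⇒ negate
Point 3:
  Lat: 32′ + 58.8″ = 32.98000′; 71 + 32.98000/60 = 71.5496667
  N → positive
  Longitude: 120 + 18/60 + 40.5/3600 = 120.3112500
  E → positive
Point 4:
  φ: 5.1236′ = 0.085393°; total 89.0853933
  N → positive
  Lon: 26.909′ = 0.448483°; total 27.4484833
  hemisphere W, so the sign is −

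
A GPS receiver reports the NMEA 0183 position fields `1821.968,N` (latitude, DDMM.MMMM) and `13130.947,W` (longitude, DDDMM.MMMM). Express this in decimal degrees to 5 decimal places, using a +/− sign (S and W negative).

Latitude: split at 2 digits → 18° and 21.968′; 18 + 21.968/60 = 18.366133
N ⇒ keep positive
Lon: split at 3 digits → 131° and 30.947′; 131 + 30.947/60 = 131.515783
W → negative

18.36613, -131.51578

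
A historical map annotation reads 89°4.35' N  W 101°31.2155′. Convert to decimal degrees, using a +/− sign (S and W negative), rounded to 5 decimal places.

89.07250, -101.52026

φ: 89 + 4.35/60 = 89.072500
N → positive
Lon: 31.2155′ = 0.520258°; total 101.520258
W → negative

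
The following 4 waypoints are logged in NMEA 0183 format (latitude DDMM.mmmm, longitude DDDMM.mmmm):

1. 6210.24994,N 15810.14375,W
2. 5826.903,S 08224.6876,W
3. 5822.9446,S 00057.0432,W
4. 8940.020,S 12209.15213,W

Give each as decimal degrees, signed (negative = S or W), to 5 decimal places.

Point 1:
  φ: split at 2 digits → 62° and 10.24994′; 62 + 10.24994/60 = 62.170832
  N → positive
  λ: split at 3 digits → 158° and 10.14375′; 158 + 10.14375/60 = 158.169063
  W → negative
Point 2:
  Latitude: split at 2 digits → 58° and 26.903′; 58 + 26.903/60 = 58.448383
  hemisphere S, so the sign is −
  Lon: split at 3 digits → 082° and 24.6876′; 82 + 24.6876/60 = 82.411460
  W → negative
Point 3:
  φ: degrees = first 2 digits = 58, minutes = 22.9446; 58 + 22.9446/60 = 58.382410
  hemisphere S, so the sign is −
  Longitude: degrees = first 3 digits = 0, minutes = 57.0432; 0 + 57.0432/60 = 0.950720
  W ⇒ negate
Point 4:
  Latitude: degrees = first 2 digits = 89, minutes = 40.02; 89 + 40.02/60 = 89.667000
  S ⇒ negate
  λ: split at 3 digits → 122° and 9.15213′; 122 + 9.15213/60 = 122.152536
  W ⇒ negate

1. 62.17083, -158.16906
2. -58.44838, -82.41146
3. -58.38241, -0.95072
4. -89.66700, -122.15254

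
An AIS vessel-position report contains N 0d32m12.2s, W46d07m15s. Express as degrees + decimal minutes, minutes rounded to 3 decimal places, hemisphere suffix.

0° 32.203′ N, 46° 7.250′ W

Lat: seconds/60 = 0.20333; minutes = 32 + 0.20333 = 32.20333
Longitude: seconds/60 = 0.25000; minutes = 7 + 0.25000 = 7.25000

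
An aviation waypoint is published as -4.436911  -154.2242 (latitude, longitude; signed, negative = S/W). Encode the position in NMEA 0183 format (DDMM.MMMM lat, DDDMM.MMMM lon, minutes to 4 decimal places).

Latitude is negative → S; |value| = 4.436911
Lat: fractional part 0.436911 → 26.214660 minutes
Longitude is negative → W; |value| = 154.224200
λ: minutes = (154.224200 − 154) × 60 = 13.452000

0426.2147,S / 15413.4520,W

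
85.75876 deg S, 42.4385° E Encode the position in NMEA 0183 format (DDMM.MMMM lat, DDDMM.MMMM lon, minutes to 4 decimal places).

8545.5256,S / 04226.3100,E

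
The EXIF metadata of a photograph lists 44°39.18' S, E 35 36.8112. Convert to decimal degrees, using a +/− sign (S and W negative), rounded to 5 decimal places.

-44.65300, 35.61352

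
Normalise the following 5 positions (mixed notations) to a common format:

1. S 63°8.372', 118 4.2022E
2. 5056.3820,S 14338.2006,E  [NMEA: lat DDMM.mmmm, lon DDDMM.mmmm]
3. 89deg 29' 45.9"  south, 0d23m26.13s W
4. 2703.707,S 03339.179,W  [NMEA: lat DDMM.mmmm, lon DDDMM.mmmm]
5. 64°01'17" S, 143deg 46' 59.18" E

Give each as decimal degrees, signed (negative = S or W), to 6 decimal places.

1. -63.139533, 118.070037
2. -50.939700, 143.636677
3. -89.496083, -0.390592
4. -27.061783, -33.652983
5. -64.021389, 143.783106

Point 1:
  Lat: 8.372′ = 0.139533°; total 63.1395333
  S → negative
  Lon: 118 + 4.2022/60 = 118.0700367
  E ⇒ keep positive
Point 2:
  φ: split at 2 digits → 50° and 56.382′; 50 + 56.382/60 = 50.9397000
  S ⇒ negate
  Longitude: split at 3 digits → 143° and 38.2006′; 143 + 38.2006/60 = 143.6366767
  E → positive
Point 3:
  Latitude: 29′ + 45.9″ = 29.76500′; 89 + 29.76500/60 = 89.4960833
  S ⇒ negate
  λ: 0 + 23/60 + 26.13/3600 = 0.3905917
  W → negative
Point 4:
  φ: split at 2 digits → 27° and 3.707′; 27 + 3.707/60 = 27.0617833
  S → negative
  Lon: degrees = first 3 digits = 33, minutes = 39.179; 33 + 39.179/60 = 33.6529833
  W ⇒ negate
Point 5:
  Latitude: 64 + 1/60 + 17/3600 = 64.0213889
  S ⇒ negate
  Longitude: 46′ + 59.18″ = 46.98633′; 143 + 46.98633/60 = 143.7831056
  E → positive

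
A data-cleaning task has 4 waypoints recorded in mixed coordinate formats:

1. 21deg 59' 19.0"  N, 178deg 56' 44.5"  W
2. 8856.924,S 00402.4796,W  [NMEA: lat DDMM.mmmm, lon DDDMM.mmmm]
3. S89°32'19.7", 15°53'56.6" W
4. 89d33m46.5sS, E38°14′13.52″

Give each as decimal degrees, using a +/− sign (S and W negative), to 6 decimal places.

Point 1:
  Lat: 21° + 59/60 + 19/3600 = 21 + 0.983333 + 0.005278 = 21.9886111
  N → positive
  λ: 56′ + 44.5″ = 56.74167′; 178 + 56.74167/60 = 178.9456944
  W ⇒ negate
Point 2:
  Lat: split at 2 digits → 88° and 56.924′; 88 + 56.924/60 = 88.9487333
  S → negative
  Lon: split at 3 digits → 004° and 2.4796′; 4 + 2.4796/60 = 4.0413267
  W ⇒ negate
Point 3:
  φ: 89 + 32/60 + 19.7/3600 = 89.5388056
  hemisphere S, so the sign is −
  Longitude: 15° + 53/60 + 56.6/3600 = 15 + 0.883333 + 0.015722 = 15.8990556
  hemisphere W, so the sign is −
Point 4:
  Latitude: 89 + 33/60 + 46.5/3600 = 89.5629167
  hemisphere S, so the sign is −
  λ: 14′ + 13.52″ = 14.22533′; 38 + 14.22533/60 = 38.2370889
  E ⇒ keep positive

1. 21.988611, -178.945694
2. -88.948733, -4.041327
3. -89.538806, -15.899056
4. -89.562917, 38.237089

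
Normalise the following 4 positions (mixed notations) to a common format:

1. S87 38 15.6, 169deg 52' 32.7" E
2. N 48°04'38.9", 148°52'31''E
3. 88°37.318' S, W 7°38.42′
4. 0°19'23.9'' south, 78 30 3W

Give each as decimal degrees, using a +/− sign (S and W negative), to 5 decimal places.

1. -87.63767, 169.87575
2. 48.07747, 148.87528
3. -88.62197, -7.64033
4. -0.32331, -78.50083

Point 1:
  φ: 87 + 38/60 + 15.6/3600 = 87.637667
  S → negative
  Longitude: 169 + 52/60 + 32.7/3600 = 169.875750
  E → positive
Point 2:
  φ: 48 + 4/60 + 38.9/3600 = 48.077472
  N ⇒ keep positive
  λ: 148° + 52/60 + 31/3600 = 148 + 0.866667 + 0.008611 = 148.875278
  E ⇒ keep positive
Point 3:
  φ: 37.318′ = 0.621967°; total 88.621967
  S ⇒ negate
  Lon: 38.42′ = 0.640333°; total 7.640333
  hemisphere W, so the sign is −
Point 4:
  Lat: 0 + 19/60 + 23.9/3600 = 0.323306
  S ⇒ negate
  Lon: 30′ + 3″ = 30.05000′; 78 + 30.05000/60 = 78.500833
  hemisphere W, so the sign is −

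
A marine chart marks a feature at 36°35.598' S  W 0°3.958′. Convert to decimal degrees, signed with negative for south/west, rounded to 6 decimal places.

-36.593300, -0.065967

Latitude: 36 + 35.598/60 = 36.5933000
hemisphere S, so the sign is −
Lon: 0 + 3.958/60 = 0.0659667
W → negative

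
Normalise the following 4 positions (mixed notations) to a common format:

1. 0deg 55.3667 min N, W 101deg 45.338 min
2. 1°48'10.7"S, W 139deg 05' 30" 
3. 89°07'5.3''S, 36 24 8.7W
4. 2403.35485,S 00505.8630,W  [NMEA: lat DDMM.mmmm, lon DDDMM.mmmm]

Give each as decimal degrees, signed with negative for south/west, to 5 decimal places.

1. 0.92278, -101.75563
2. -1.80297, -139.09167
3. -89.11814, -36.40242
4. -24.05591, -5.09772

Point 1:
  φ: 0 + 55.3667/60 = 0.922778
  N ⇒ keep positive
  Lon: 101 + 45.338/60 = 101.755633
  W ⇒ negate
Point 2:
  Latitude: 1 + 48/60 + 10.7/3600 = 1.802972
  S → negative
  λ: 5′ + 30″ = 5.50000′; 139 + 5.50000/60 = 139.091667
  hemisphere W, so the sign is −
Point 3:
  φ: 7′ + 5.3″ = 7.08833′; 89 + 7.08833/60 = 89.118139
  hemisphere S, so the sign is −
  Longitude: 36° + 24/60 + 8.7/3600 = 36 + 0.400000 + 0.002417 = 36.402417
  W ⇒ negate
Point 4:
  Latitude: degrees = first 2 digits = 24, minutes = 3.35485; 24 + 3.35485/60 = 24.055914
  S → negative
  Longitude: degrees = first 3 digits = 5, minutes = 5.863; 5 + 5.863/60 = 5.097717
  W → negative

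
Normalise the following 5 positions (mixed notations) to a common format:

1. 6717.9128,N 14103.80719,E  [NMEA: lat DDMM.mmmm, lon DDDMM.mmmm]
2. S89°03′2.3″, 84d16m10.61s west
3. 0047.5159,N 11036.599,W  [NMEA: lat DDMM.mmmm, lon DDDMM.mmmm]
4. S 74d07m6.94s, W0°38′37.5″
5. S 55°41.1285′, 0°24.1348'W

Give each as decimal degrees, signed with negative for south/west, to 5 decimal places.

1. 67.29855, 141.06345
2. -89.05064, -84.26961
3. 0.79193, -110.60998
4. -74.11859, -0.64375
5. -55.68548, -0.40225

Point 1:
  φ: degrees = first 2 digits = 67, minutes = 17.9128; 67 + 17.9128/60 = 67.298547
  N ⇒ keep positive
  Longitude: degrees = first 3 digits = 141, minutes = 3.80719; 141 + 3.80719/60 = 141.063453
  E ⇒ keep positive
Point 2:
  φ: 3′ + 2.3″ = 3.03833′; 89 + 3.03833/60 = 89.050639
  hemisphere S, so the sign is −
  Lon: 84 + 16/60 + 10.61/3600 = 84.269614
  hemisphere W, so the sign is −
Point 3:
  Latitude: degrees = first 2 digits = 0, minutes = 47.5159; 0 + 47.5159/60 = 0.791932
  N ⇒ keep positive
  λ: split at 3 digits → 110° and 36.599′; 110 + 36.599/60 = 110.609983
  hemisphere W, so the sign is −
Point 4:
  Lat: 74 + 7/60 + 6.94/3600 = 74.118594
  S → negative
  Lon: 0 + 38/60 + 37.5/3600 = 0.643750
  W ⇒ negate
Point 5:
  Latitude: 41.1285′ = 0.685475°; total 55.685475
  S → negative
  λ: 0 + 24.1348/60 = 0.402247
  W → negative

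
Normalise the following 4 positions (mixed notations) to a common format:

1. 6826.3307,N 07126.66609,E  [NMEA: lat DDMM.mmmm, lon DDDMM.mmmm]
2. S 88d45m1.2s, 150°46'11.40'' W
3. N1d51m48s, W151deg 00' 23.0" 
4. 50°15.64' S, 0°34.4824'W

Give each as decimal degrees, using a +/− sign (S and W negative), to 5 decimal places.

1. 68.43885, 71.44443
2. -88.75033, -150.76983
3. 1.86333, -151.00639
4. -50.26067, -0.57471

Point 1:
  φ: split at 2 digits → 68° and 26.3307′; 68 + 26.3307/60 = 68.438845
  N ⇒ keep positive
  λ: degrees = first 3 digits = 71, minutes = 26.66609; 71 + 26.66609/60 = 71.444435
  E ⇒ keep positive
Point 2:
  Latitude: 88° + 45/60 + 1.2/3600 = 88 + 0.750000 + 0.000333 = 88.750333
  hemisphere S, so the sign is −
  Longitude: 150° + 46/60 + 11.4/3600 = 150 + 0.766667 + 0.003167 = 150.769833
  W → negative
Point 3:
  Lat: 1 + 51/60 + 48/3600 = 1.863333
  N ⇒ keep positive
  λ: 0′ + 23″ = 0.38333′; 151 + 0.38333/60 = 151.006389
  W → negative
Point 4:
  Lat: 50 + 15.64/60 = 50.260667
  S ⇒ negate
  Longitude: 0 + 34.4824/60 = 0.574707
  W ⇒ negate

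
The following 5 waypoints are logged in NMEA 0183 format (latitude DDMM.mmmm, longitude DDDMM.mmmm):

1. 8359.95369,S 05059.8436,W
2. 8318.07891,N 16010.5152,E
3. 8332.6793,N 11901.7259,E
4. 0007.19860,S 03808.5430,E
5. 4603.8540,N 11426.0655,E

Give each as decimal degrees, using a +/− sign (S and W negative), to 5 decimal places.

Point 1:
  Latitude: degrees = first 2 digits = 83, minutes = 59.95369; 83 + 59.95369/60 = 83.999228
  S ⇒ negate
  λ: degrees = first 3 digits = 50, minutes = 59.8436; 50 + 59.8436/60 = 50.997393
  W ⇒ negate
Point 2:
  Latitude: degrees = first 2 digits = 83, minutes = 18.07891; 83 + 18.07891/60 = 83.301315
  N ⇒ keep positive
  Longitude: degrees = first 3 digits = 160, minutes = 10.5152; 160 + 10.5152/60 = 160.175253
  E ⇒ keep positive
Point 3:
  φ: degrees = first 2 digits = 83, minutes = 32.6793; 83 + 32.6793/60 = 83.544655
  N ⇒ keep positive
  Longitude: degrees = first 3 digits = 119, minutes = 1.7259; 119 + 1.7259/60 = 119.028765
  E ⇒ keep positive
Point 4:
  Latitude: degrees = first 2 digits = 0, minutes = 7.1986; 0 + 7.1986/60 = 0.119977
  S → negative
  Lon: split at 3 digits → 038° and 8.543′; 38 + 8.543/60 = 38.142383
  E → positive
Point 5:
  φ: degrees = first 2 digits = 46, minutes = 3.854; 46 + 3.854/60 = 46.064233
  N → positive
  Longitude: split at 3 digits → 114° and 26.0655′; 114 + 26.0655/60 = 114.434425
  E → positive

1. -83.99923, -50.99739
2. 83.30132, 160.17525
3. 83.54466, 119.02877
4. -0.11998, 38.14238
5. 46.06423, 114.43443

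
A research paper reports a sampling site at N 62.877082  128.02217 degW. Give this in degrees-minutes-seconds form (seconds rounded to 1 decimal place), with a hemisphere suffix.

62°52′37.5″ N, 128°01′19.8″ W

Latitude: whole degrees 62; 52.62492′ → 52′ and 37.495″
Lon: 0.022170 × 60 = 1.33020′ → 1′, remainder × 60 = 19.812″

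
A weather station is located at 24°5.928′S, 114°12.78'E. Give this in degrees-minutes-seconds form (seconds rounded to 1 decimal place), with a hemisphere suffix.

Lat: fractional minutes 0.92800 × 60 = 55.680″
λ: 12.78000′ → 12′ and 0.78000 × 60 = 46.800″

24°05′55.7″ S, 114°12′46.8″ E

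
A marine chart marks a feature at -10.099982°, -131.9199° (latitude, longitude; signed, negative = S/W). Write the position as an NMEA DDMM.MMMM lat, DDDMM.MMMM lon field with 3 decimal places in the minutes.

1005.999,S / 13155.194,W

Latitude is negative → S; |value| = 10.099982
Lat: 10° + 0.099982 × 60 = 10° 5.99892′
Longitude is negative → W; |value| = 131.919900
Lon: 131° + 0.919900 × 60 = 131° 55.19400′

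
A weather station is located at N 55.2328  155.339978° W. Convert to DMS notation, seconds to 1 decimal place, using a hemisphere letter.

φ: 0.232800 × 60 = 13.96800′ → 13′, remainder × 60 = 58.080″
λ: 0.339978° → 20.39868′; 0.39868 × 60 = 23.921″

55°13′58.1″ N, 155°20′23.9″ W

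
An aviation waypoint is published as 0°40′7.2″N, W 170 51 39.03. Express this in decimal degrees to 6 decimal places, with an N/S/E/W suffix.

0.668667° N, 170.860842° W

Lat: 0 + 40/60 + 7.2/3600 = 0.6686667
λ: 170° + 51/60 + 39.03/3600 = 170 + 0.850000 + 0.010842 = 170.8608417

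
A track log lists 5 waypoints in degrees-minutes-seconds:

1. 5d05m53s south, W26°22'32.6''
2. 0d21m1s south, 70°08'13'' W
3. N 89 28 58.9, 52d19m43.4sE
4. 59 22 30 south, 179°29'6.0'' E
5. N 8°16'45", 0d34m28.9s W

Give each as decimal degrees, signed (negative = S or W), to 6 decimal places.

1. -5.098056, -26.375722
2. -0.350278, -70.136944
3. 89.483028, 52.328722
4. -59.375000, 179.485000
5. 8.279167, -0.574694

Point 1:
  Latitude: 5 + 5/60 + 53/3600 = 5.0980556
  S ⇒ negate
  Longitude: 26° + 22/60 + 32.6/3600 = 26 + 0.366667 + 0.009056 = 26.3757222
  W ⇒ negate
Point 2:
  φ: 0 + 21/60 + 1/3600 = 0.3502778
  hemisphere S, so the sign is −
  Longitude: 70 + 8/60 + 13/3600 = 70.1369444
  W → negative
Point 3:
  Lat: 89° + 28/60 + 58.9/3600 = 89 + 0.466667 + 0.016361 = 89.4830278
  N → positive
  Lon: 52 + 19/60 + 43.4/3600 = 52.3287222
  E → positive
Point 4:
  Latitude: 59 + 22/60 + 30/3600 = 59.3750000
  hemisphere S, so the sign is −
  Lon: 179 + 29/60 + 6/3600 = 179.4850000
  E ⇒ keep positive
Point 5:
  φ: 8° + 16/60 + 45/3600 = 8 + 0.266667 + 0.012500 = 8.2791667
  N ⇒ keep positive
  Longitude: 0° + 34/60 + 28.9/3600 = 0 + 0.566667 + 0.008028 = 0.5746944
  hemisphere W, so the sign is −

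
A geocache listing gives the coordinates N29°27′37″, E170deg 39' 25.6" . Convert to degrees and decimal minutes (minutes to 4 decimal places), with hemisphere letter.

29° 27.6167′ N, 170° 39.4267′ E

Latitude: 27 + 37/60 = 27.616667′
Lon: 39 + 25.6/60 = 39.426667′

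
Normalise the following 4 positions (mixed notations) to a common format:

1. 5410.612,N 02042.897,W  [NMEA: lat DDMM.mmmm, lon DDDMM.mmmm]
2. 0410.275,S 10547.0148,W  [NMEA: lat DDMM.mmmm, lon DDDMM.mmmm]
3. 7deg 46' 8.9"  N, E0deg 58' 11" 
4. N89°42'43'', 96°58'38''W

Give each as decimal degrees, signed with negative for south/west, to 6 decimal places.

1. 54.176867, -20.714950
2. -4.171250, -105.783580
3. 7.769139, 0.969722
4. 89.711944, -96.977222

Point 1:
  Latitude: split at 2 digits → 54° and 10.612′; 54 + 10.612/60 = 54.1768667
  N → positive
  λ: degrees = first 3 digits = 20, minutes = 42.897; 20 + 42.897/60 = 20.7149500
  W → negative
Point 2:
  Latitude: degrees = first 2 digits = 4, minutes = 10.275; 4 + 10.275/60 = 4.1712500
  S → negative
  λ: degrees = first 3 digits = 105, minutes = 47.0148; 105 + 47.0148/60 = 105.7835800
  W → negative
Point 3:
  Latitude: 46′ + 8.9″ = 46.14833′; 7 + 46.14833/60 = 7.7691389
  N → positive
  Longitude: 0° + 58/60 + 11/3600 = 0 + 0.966667 + 0.003056 = 0.9697222
  E ⇒ keep positive
Point 4:
  φ: 42′ + 43″ = 42.71667′; 89 + 42.71667/60 = 89.7119444
  N ⇒ keep positive
  Longitude: 96° + 58/60 + 38/3600 = 96 + 0.966667 + 0.010556 = 96.9772222
  W → negative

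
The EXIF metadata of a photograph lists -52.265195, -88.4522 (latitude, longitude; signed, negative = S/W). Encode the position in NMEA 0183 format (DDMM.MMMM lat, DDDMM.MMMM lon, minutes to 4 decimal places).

Latitude is negative → S; |value| = 52.265195
φ: fractional part 0.265195 → 15.911700 minutes
Longitude is negative → W; |value| = 88.452200
Lon: minutes = (88.452200 − 88) × 60 = 27.132000

5215.9117,S / 08827.1320,W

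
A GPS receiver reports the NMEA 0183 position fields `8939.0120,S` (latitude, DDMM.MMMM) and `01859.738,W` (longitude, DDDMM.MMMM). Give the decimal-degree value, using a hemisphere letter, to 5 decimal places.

89.65020° S, 18.99563° W

φ: split at 2 digits → 89° and 39.012′; 89 + 39.012/60 = 89.650200
Longitude: split at 3 digits → 018° and 59.738′; 18 + 59.738/60 = 18.995633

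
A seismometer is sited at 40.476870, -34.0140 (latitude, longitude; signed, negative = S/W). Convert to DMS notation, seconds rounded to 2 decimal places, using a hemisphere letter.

40°28′36.73″ N, 34°00′50.40″ W

φ: 0.476870° → 28.61220′; 0.61220 × 60 = 36.7320″
Longitude is negative → W; |value| = 34.014000
Longitude: 0.014000 × 60 = 0.84000′ → 0′, remainder × 60 = 50.4000″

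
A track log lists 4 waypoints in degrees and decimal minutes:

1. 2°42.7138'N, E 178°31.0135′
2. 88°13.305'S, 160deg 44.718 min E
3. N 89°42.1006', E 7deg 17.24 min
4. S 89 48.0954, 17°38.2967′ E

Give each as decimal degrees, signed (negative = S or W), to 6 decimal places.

Point 1:
  Lat: 2 + 42.7138/60 = 2.7118967
  N ⇒ keep positive
  λ: 31.0135′ = 0.516892°; total 178.5168917
  E → positive
Point 2:
  Lat: 88 + 13.305/60 = 88.2217500
  S → negative
  Lon: 44.718′ = 0.745300°; total 160.7453000
  E → positive
Point 3:
  Lat: 89 + 42.1006/60 = 89.7016767
  N → positive
  Lon: 7 + 17.24/60 = 7.2873333
  E ⇒ keep positive
Point 4:
  Latitude: 48.0954′ = 0.801590°; total 89.8015900
  S → negative
  λ: 17 + 38.2967/60 = 17.6382783
  E → positive

1. 2.711897, 178.516892
2. -88.221750, 160.745300
3. 89.701677, 7.287333
4. -89.801590, 17.638278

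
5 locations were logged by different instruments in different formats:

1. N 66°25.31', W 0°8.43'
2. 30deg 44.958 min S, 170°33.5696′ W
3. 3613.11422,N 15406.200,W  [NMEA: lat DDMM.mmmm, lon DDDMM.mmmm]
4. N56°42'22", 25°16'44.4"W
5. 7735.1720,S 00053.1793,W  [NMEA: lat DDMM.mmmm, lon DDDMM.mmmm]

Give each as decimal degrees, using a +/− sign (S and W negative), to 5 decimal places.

1. 66.42183, -0.14050
2. -30.74930, -170.55949
3. 36.21857, -154.10333
4. 56.70611, -25.27900
5. -77.58620, -0.88632

Point 1:
  Lat: 66 + 25.31/60 = 66.421833
  N → positive
  λ: 0 + 8.43/60 = 0.140500
  W ⇒ negate
Point 2:
  Lat: 30 + 44.958/60 = 30.749300
  S ⇒ negate
  λ: 33.5696′ = 0.559493°; total 170.559493
  hemisphere W, so the sign is −
Point 3:
  Lat: split at 2 digits → 36° and 13.11422′; 36 + 13.11422/60 = 36.218570
  N ⇒ keep positive
  Lon: degrees = first 3 digits = 154, minutes = 6.2; 154 + 6.2/60 = 154.103333
  W → negative
Point 4:
  φ: 56° + 42/60 + 22/3600 = 56 + 0.700000 + 0.006111 = 56.706111
  N → positive
  Lon: 25° + 16/60 + 44.4/3600 = 25 + 0.266667 + 0.012333 = 25.279000
  hemisphere W, so the sign is −
Point 5:
  Lat: degrees = first 2 digits = 77, minutes = 35.172; 77 + 35.172/60 = 77.586200
  S → negative
  Lon: degrees = first 3 digits = 0, minutes = 53.1793; 0 + 53.1793/60 = 0.886322
  W ⇒ negate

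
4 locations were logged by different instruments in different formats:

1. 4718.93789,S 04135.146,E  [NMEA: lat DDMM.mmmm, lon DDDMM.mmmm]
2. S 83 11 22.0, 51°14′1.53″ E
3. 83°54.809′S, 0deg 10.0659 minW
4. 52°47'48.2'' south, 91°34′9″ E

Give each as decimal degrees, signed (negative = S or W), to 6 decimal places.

Point 1:
  Lat: split at 2 digits → 47° and 18.93789′; 47 + 18.93789/60 = 47.3156315
  S → negative
  Longitude: degrees = first 3 digits = 41, minutes = 35.146; 41 + 35.146/60 = 41.5857667
  E ⇒ keep positive
Point 2:
  Lat: 11′ + 22″ = 11.36667′; 83 + 11.36667/60 = 83.1894444
  S → negative
  Longitude: 51 + 14/60 + 1.53/3600 = 51.2337583
  E ⇒ keep positive
Point 3:
  Latitude: 83 + 54.809/60 = 83.9134833
  hemisphere S, so the sign is −
  Longitude: 0 + 10.0659/60 = 0.1677650
  hemisphere W, so the sign is −
Point 4:
  φ: 47′ + 48.2″ = 47.80333′; 52 + 47.80333/60 = 52.7967222
  S → negative
  Lon: 34′ + 9″ = 34.15000′; 91 + 34.15000/60 = 91.5691667
  E ⇒ keep positive

1. -47.315632, 41.585767
2. -83.189444, 51.233758
3. -83.913483, -0.167765
4. -52.796722, 91.569167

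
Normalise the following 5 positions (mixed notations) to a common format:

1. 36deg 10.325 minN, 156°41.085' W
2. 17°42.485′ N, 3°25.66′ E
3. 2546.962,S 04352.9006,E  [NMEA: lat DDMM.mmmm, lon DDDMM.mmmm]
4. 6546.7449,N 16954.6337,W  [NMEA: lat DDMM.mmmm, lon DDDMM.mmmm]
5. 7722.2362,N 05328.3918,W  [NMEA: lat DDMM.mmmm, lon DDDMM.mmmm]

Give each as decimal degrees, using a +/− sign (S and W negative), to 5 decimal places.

1. 36.17208, -156.68475
2. 17.70808, 3.42767
3. -25.78270, 43.88168
4. 65.77908, -169.91056
5. 77.37060, -53.47320

Point 1:
  Latitude: 36 + 10.325/60 = 36.172083
  N → positive
  Lon: 41.085′ = 0.684750°; total 156.684750
  hemisphere W, so the sign is −
Point 2:
  φ: 42.485′ = 0.708083°; total 17.708083
  N ⇒ keep positive
  λ: 25.66′ = 0.427667°; total 3.427667
  E ⇒ keep positive
Point 3:
  Lat: degrees = first 2 digits = 25, minutes = 46.962; 25 + 46.962/60 = 25.782700
  S → negative
  Lon: split at 3 digits → 043° and 52.9006′; 43 + 52.9006/60 = 43.881677
  E → positive
Point 4:
  φ: degrees = first 2 digits = 65, minutes = 46.7449; 65 + 46.7449/60 = 65.779082
  N → positive
  Lon: split at 3 digits → 169° and 54.6337′; 169 + 54.6337/60 = 169.910562
  W ⇒ negate
Point 5:
  Latitude: degrees = first 2 digits = 77, minutes = 22.2362; 77 + 22.2362/60 = 77.370603
  N → positive
  Lon: split at 3 digits → 053° and 28.3918′; 53 + 28.3918/60 = 53.473197
  hemisphere W, so the sign is −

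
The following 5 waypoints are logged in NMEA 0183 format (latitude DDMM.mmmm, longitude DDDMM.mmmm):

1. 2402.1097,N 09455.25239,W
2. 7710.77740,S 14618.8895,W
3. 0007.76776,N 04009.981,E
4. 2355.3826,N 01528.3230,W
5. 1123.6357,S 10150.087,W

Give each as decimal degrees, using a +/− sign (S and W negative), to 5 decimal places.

1. 24.03516, -94.92087
2. -77.17962, -146.31483
3. 0.12946, 40.16635
4. 23.92304, -15.47205
5. -11.39393, -101.83478

Point 1:
  Lat: split at 2 digits → 24° and 2.1097′; 24 + 2.1097/60 = 24.035162
  N → positive
  Lon: degrees = first 3 digits = 94, minutes = 55.25239; 94 + 55.25239/60 = 94.920873
  W → negative
Point 2:
  Latitude: degrees = first 2 digits = 77, minutes = 10.7774; 77 + 10.7774/60 = 77.179623
  S ⇒ negate
  Longitude: degrees = first 3 digits = 146, minutes = 18.8895; 146 + 18.8895/60 = 146.314825
  W → negative
Point 3:
  φ: degrees = first 2 digits = 0, minutes = 7.76776; 0 + 7.76776/60 = 0.129463
  N ⇒ keep positive
  λ: degrees = first 3 digits = 40, minutes = 9.981; 40 + 9.981/60 = 40.166350
  E → positive
Point 4:
  Lat: split at 2 digits → 23° and 55.3826′; 23 + 55.3826/60 = 23.923043
  N → positive
  Longitude: degrees = first 3 digits = 15, minutes = 28.323; 15 + 28.323/60 = 15.472050
  W → negative
Point 5:
  φ: split at 2 digits → 11° and 23.6357′; 11 + 23.6357/60 = 11.393928
  S ⇒ negate
  λ: split at 3 digits → 101° and 50.087′; 101 + 50.087/60 = 101.834783
  W ⇒ negate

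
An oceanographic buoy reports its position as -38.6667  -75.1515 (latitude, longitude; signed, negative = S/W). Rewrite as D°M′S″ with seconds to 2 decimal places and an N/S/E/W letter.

Latitude is negative → S; |value| = 38.666700
φ: whole degrees 38; 40.00200′ → 40′ and 0.1200″
Longitude is negative → W; |value| = 75.151500
Longitude: whole degrees 75; 9.09000′ → 9′ and 5.4000″

38°40′0.12″ S, 75°09′5.40″ W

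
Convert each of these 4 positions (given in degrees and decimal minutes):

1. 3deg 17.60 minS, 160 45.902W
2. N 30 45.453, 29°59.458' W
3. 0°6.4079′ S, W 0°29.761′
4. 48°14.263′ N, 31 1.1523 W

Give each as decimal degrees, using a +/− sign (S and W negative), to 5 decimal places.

1. -3.29333, -160.76503
2. 30.75755, -29.99097
3. -0.10680, -0.49602
4. 48.23772, -31.01921

Point 1:
  Lat: 17.6′ = 0.293333°; total 3.293333
  S ⇒ negate
  Longitude: 45.902′ = 0.765033°; total 160.765033
  W → negative
Point 2:
  Latitude: 30 + 45.453/60 = 30.757550
  N → positive
  Longitude: 59.458′ = 0.990967°; total 29.990967
  W ⇒ negate
Point 3:
  Latitude: 0 + 6.4079/60 = 0.106798
  S → negative
  λ: 0 + 29.761/60 = 0.496017
  W → negative
Point 4:
  Latitude: 48 + 14.263/60 = 48.237717
  N ⇒ keep positive
  Longitude: 31 + 1.1523/60 = 31.019205
  W ⇒ negate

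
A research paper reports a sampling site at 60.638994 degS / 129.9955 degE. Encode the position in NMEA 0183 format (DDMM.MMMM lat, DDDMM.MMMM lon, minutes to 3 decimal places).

Lat: minutes = (60.638994 − 60) × 60 = 38.33964
λ: 129° + 0.995500 × 60 = 129° 59.73000′

6038.340,S / 12959.730,E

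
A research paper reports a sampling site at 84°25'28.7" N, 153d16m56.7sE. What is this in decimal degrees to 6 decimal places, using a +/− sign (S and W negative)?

84.424639, 153.282417

φ: 25′ + 28.7″ = 25.47833′; 84 + 25.47833/60 = 84.4246389
N → positive
Longitude: 16′ + 56.7″ = 16.94500′; 153 + 16.94500/60 = 153.2824167
E → positive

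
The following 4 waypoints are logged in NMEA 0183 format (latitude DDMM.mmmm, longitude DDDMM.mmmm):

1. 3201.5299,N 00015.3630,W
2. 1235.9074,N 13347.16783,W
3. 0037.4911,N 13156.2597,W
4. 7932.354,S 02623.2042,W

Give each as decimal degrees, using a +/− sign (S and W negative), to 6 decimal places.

1. 32.025498, -0.256050
2. 12.598457, -133.786131
3. 0.624852, -131.937662
4. -79.539233, -26.386737

Point 1:
  Lat: split at 2 digits → 32° and 1.5299′; 32 + 1.5299/60 = 32.0254983
  N ⇒ keep positive
  Lon: split at 3 digits → 000° and 15.363′; 0 + 15.363/60 = 0.2560500
  hemisphere W, so the sign is −
Point 2:
  φ: degrees = first 2 digits = 12, minutes = 35.9074; 12 + 35.9074/60 = 12.5984567
  N ⇒ keep positive
  Longitude: degrees = first 3 digits = 133, minutes = 47.16783; 133 + 47.16783/60 = 133.7861305
  W ⇒ negate
Point 3:
  φ: split at 2 digits → 00° and 37.4911′; 0 + 37.4911/60 = 0.6248517
  N ⇒ keep positive
  Lon: split at 3 digits → 131° and 56.2597′; 131 + 56.2597/60 = 131.9376617
  hemisphere W, so the sign is −
Point 4:
  Lat: split at 2 digits → 79° and 32.354′; 79 + 32.354/60 = 79.5392333
  S → negative
  Longitude: degrees = first 3 digits = 26, minutes = 23.2042; 26 + 23.2042/60 = 26.3867367
  hemisphere W, so the sign is −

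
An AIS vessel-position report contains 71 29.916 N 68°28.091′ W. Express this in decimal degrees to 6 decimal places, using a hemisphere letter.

71.498600° N, 68.468183° W

φ: 29.916′ = 0.498600°; total 71.4986000
λ: 28.091′ = 0.468183°; total 68.4681833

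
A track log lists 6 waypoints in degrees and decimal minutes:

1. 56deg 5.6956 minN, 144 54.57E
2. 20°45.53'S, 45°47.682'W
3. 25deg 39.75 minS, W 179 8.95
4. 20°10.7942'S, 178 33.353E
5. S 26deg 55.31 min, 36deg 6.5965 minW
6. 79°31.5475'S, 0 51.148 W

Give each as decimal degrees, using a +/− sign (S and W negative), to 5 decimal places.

Point 1:
  φ: 5.6956′ = 0.094927°; total 56.094927
  N → positive
  Longitude: 144 + 54.57/60 = 144.909500
  E ⇒ keep positive
Point 2:
  Latitude: 45.53′ = 0.758833°; total 20.758833
  S ⇒ negate
  Lon: 45 + 47.682/60 = 45.794700
  W → negative
Point 3:
  Latitude: 25 + 39.75/60 = 25.662500
  S → negative
  Lon: 179 + 8.95/60 = 179.149167
  hemisphere W, so the sign is −
Point 4:
  Latitude: 10.7942′ = 0.179903°; total 20.179903
  S → negative
  λ: 178 + 33.353/60 = 178.555883
  E ⇒ keep positive
Point 5:
  Latitude: 55.31′ = 0.921833°; total 26.921833
  S ⇒ negate
  Longitude: 36 + 6.5965/60 = 36.109942
  W ⇒ negate
Point 6:
  φ: 79 + 31.5475/60 = 79.525792
  hemisphere S, so the sign is −
  Lon: 0 + 51.148/60 = 0.852467
  hemisphere W, so the sign is −

1. 56.09493, 144.90950
2. -20.75883, -45.79470
3. -25.66250, -179.14917
4. -20.17990, 178.55588
5. -26.92183, -36.10994
6. -79.52579, -0.85247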